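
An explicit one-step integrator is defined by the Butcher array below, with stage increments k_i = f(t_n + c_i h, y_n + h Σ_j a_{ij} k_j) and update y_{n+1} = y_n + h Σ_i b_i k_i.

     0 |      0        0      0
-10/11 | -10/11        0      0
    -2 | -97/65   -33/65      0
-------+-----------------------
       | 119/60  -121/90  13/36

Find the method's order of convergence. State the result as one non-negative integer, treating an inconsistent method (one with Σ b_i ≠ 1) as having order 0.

b = (119/60, -121/90, 13/36)
c = (0, -10/11, -2)
Ac = (0, 0, 6/13)
Σ b_i: 119/60·1 + (-121/90)·1 + 13/36·1 = 1 ✓
b·c: (-121/90)·(-10/11) + 13/36·(-2) = 1/2 ✓
b·c²: (-121/90)·100/121 + 13/36·4 = 1/3 ✓
b·Ac: 13/36·6/13 = 1/6 ✓; 3 stages ⇒ order 3.

3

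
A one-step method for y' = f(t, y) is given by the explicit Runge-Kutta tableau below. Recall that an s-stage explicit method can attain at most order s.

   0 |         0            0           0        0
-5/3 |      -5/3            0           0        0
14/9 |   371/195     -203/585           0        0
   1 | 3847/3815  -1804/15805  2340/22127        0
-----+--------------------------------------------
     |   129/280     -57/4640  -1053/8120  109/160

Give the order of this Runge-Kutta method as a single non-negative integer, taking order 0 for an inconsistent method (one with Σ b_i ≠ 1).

b = (129/280, -57/4640, -1053/8120, 109/160)
c = (0, -5/3, 14/9, 1)
Ac = (0, 0, 203/351, 116/327)
Σ b_i: 129/280·1 + (-57/4640)·1 + (-1053/8120)·1 + 109/160·1 = 1 ✓
b·c: (-57/4640)·(-5/3) + (-1053/8120)·14/9 + 109/160·1 = 1/2 ✓
b·c²: (-57/4640)·25/9 + (-1053/8120)·196/81 + 109/160·1 = 1/3 ✓
b·Ac: (-1053/8120)·203/351 + 109/160·116/327 = 1/6 ✓
b·c³: (-57/4640)·(-125/27) + (-1053/8120)·2744/729 + 109/160·1 = 1/4 ✓
b·(c∘Ac): (-1053/8120)·2842/3159 + 109/160·116/327 = 1/8 ✓
b·Ac²: (-1053/8120)·(-1015/1053) + 109/160·(-20/327) = 1/12 ✓
b·A²c: 109/160·20/327 = 1/24 ✓; 4 stages ⇒ order 4.

4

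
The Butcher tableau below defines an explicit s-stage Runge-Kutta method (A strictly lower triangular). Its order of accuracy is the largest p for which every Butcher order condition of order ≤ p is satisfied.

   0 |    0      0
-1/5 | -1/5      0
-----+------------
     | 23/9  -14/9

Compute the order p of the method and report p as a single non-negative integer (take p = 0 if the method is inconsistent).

b = (23/9, -14/9)
c = (0, -1/5)
Σ b_i: 23/9·1 + (-14/9)·1 = 1 ✓
b·c: (-14/9)·(-1/5) = 14/45 ≠ 1/2 ⇒ order 1.

1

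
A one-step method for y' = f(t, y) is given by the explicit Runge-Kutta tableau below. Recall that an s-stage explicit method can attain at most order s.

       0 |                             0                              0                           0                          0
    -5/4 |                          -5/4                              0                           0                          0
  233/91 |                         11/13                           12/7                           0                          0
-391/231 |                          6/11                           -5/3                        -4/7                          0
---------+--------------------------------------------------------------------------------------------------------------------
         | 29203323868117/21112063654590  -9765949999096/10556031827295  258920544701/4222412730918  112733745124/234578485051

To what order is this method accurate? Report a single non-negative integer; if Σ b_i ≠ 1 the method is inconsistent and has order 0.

3

b = (29203323868117/21112063654590, -9765949999096/10556031827295, 258920544701/4222412730918, 112733745124/234578485051)
c = (0, -5/4, 233/91, -391/231)
Ac = (0, 0, -15/7, 4741/7644)
Σ b_i: 29203323868117/21112063654590·1 + (-9765949999096/10556031827295)·1 + 258920544701/4222412730918·1 + 112733745124/234578485051·1 = 1 ✓
b·c: (-9765949999096/10556031827295)·(-5/4) + 258920544701/4222412730918·233/91 + 112733745124/234578485051·(-391/231) = 1/2 ✓
b·c²: (-9765949999096/10556031827295)·25/16 + 258920544701/4222412730918·54289/8281 + 112733745124/234578485051·152881/53361 = 1/3 ✓
b·Ac: 258920544701/4222412730918·(-15/7) + 112733745124/234578485051·4741/7644 = 1/6 ✓
b·c³: (-9765949999096/10556031827295)·(-125/64) + 258920544701/4222412730918·12649337/753571 + 112733745124/234578485051·(-59776471/12326391) = 25648870680815185/50719621723787016 ≠ 1/4 ⇒ order 3.
b·(c∘Ac): 258920544701/4222412730918·(-3495/637) + 112733745124/234578485051·(-168521/160524) = -24856346714491/29556889116426 ≠ 1/8
b·Ac²: 258920544701/4222412730918·75/28 + 112733745124/234578485051·(-17669363/2782416) = -1479377875519613/512319411351384 ≠ 1/12
b·A²c: 112733745124/234578485051·60/49 = 138041320560/234578485051 ≠ 1/24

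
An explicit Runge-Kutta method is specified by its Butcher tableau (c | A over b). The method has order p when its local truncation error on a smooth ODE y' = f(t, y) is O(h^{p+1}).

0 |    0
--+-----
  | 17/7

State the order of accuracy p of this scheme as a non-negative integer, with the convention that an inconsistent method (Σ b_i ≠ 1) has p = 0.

0

b = (17/7)
c = (0)
Σ b_i: 17/7·1 = 17/7 ≠ 1 ⇒ order 0.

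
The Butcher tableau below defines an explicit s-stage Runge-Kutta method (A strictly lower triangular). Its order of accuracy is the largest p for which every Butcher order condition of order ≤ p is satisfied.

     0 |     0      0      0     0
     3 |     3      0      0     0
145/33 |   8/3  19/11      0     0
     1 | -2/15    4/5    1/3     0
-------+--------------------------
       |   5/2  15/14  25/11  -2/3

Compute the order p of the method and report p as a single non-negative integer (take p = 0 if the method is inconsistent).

b = (5/2, 15/14, 25/11, -2/3)
c = (0, 3, 145/33, 1)
Ac = (0, 0, 57/11, 1913/495)
Σ b_i: 5/2·1 + 15/14·1 + 25/11·1 + (-2/3)·1 = 1196/231 ≠ 1 ⇒ order 0.

0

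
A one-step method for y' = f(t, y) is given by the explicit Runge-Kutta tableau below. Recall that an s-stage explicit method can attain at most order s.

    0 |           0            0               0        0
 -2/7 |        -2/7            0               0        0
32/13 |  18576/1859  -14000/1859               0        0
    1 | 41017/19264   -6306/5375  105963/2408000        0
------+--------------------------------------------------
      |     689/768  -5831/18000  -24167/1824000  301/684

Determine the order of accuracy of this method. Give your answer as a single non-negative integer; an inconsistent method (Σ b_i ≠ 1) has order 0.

4

b = (689/768, -5831/18000, -24167/1824000, 301/684)
c = (0, -2/7, 32/13, 1)
Ac = (0, 0, 4000/1859, 267/602)
Σ b_i: 689/768·1 + (-5831/18000)·1 + (-24167/1824000)·1 + 301/684·1 = 1 ✓
b·c: (-5831/18000)·(-2/7) + (-24167/1824000)·32/13 + 301/684·1 = 1/2 ✓
b·c²: (-5831/18000)·4/49 + (-24167/1824000)·1024/169 + 301/684·1 = 1/3 ✓
b·Ac: (-24167/1824000)·4000/1859 + 301/684·267/602 = 1/6 ✓
b·c³: (-5831/18000)·(-8/343) + (-24167/1824000)·32768/2197 + 301/684·1 = 1/4 ✓
b·(c∘Ac): (-24167/1824000)·128000/24167 + 301/684·267/602 = 1/8 ✓
b·Ac²: (-24167/1824000)·(-8000/13013) + 301/684·360/2107 = 1/12 ✓
b·A²c: 301/684·57/602 = 1/24 ✓; 4 stages ⇒ order 4.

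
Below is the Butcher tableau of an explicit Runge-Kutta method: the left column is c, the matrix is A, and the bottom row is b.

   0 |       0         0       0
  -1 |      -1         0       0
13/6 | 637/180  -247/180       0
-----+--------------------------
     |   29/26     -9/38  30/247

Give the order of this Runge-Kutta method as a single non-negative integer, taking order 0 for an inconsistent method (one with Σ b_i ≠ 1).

3

b = (29/26, -9/38, 30/247)
c = (0, -1, 13/6)
Ac = (0, 0, 247/180)
Σ b_i: 29/26·1 + (-9/38)·1 + 30/247·1 = 1 ✓
b·c: (-9/38)·(-1) + 30/247·13/6 = 1/2 ✓
b·c²: (-9/38)·1 + 30/247·169/36 = 1/3 ✓
b·Ac: 30/247·247/180 = 1/6 ✓; 3 stages ⇒ order 3.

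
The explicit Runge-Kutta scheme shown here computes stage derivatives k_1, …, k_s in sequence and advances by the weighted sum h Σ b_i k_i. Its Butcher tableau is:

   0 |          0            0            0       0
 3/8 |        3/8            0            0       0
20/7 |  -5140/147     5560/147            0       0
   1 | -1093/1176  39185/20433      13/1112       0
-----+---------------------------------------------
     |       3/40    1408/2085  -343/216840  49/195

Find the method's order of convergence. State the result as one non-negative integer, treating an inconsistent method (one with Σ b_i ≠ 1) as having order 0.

b = (3/40, 1408/2085, -343/216840, 49/195)
c = (0, 3/8, 20/7, 1)
Ac = (0, 0, 695/49, 295/392)
Σ b_i: 3/40·1 + 1408/2085·1 + (-343/216840)·1 + 49/195·1 = 1 ✓
b·c: 1408/2085·3/8 + (-343/216840)·20/7 + 49/195·1 = 1/2 ✓
b·c²: 1408/2085·9/64 + (-343/216840)·400/49 + 49/195·1 = 1/3 ✓
b·Ac: (-343/216840)·695/49 + 49/195·295/392 = 1/6 ✓
b·c³: 1408/2085·27/512 + (-343/216840)·8000/343 + 49/195·1 = 1/4 ✓
b·(c∘Ac): (-343/216840)·13900/343 + 49/195·295/392 = 1/8 ✓
b·Ac²: (-343/216840)·2085/392 + 49/195·1145/3136 = 1/12 ✓
b·A²c: 49/195·65/392 = 1/24 ✓; 4 stages ⇒ order 4.

4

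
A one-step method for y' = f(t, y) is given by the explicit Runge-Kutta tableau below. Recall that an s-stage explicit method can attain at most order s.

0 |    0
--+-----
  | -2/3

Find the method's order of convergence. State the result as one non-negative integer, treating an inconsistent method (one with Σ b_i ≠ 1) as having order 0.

0

b = (-2/3)
c = (0)
Σ b_i: (-2/3)·1 = -2/3 ≠ 1 ⇒ order 0.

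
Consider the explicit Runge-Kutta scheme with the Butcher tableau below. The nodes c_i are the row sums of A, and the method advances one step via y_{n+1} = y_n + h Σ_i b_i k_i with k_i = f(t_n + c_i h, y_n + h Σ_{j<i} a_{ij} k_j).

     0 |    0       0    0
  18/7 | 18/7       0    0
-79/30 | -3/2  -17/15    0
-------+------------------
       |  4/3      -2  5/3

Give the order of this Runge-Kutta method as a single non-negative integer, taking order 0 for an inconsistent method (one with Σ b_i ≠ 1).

1

b = (4/3, -2, 5/3)
c = (0, 18/7, -79/30)
Ac = (0, 0, -102/35)
Σ b_i: 4/3·1 + (-2)·1 + 5/3·1 = 1 ✓
b·c: (-2)·18/7 + 5/3·(-79/30) = -1201/126 ≠ 1/2 ⇒ order 1.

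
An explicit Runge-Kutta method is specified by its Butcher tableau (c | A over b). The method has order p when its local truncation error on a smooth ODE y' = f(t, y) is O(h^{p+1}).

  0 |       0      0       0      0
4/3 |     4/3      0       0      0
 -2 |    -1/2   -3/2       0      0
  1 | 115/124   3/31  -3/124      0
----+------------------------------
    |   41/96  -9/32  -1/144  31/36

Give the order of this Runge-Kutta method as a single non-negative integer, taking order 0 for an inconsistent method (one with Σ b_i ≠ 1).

b = (41/96, -9/32, -1/144, 31/36)
c = (0, 4/3, -2, 1)
Ac = (0, 0, -2, 11/62)
Σ b_i: 41/96·1 + (-9/32)·1 + (-1/144)·1 + 31/36·1 = 1 ✓
b·c: (-9/32)·4/3 + (-1/144)·(-2) + 31/36·1 = 1/2 ✓
b·c²: (-9/32)·16/9 + (-1/144)·4 + 31/36·1 = 1/3 ✓
b·Ac: (-1/144)·(-2) + 31/36·11/62 = 1/6 ✓
b·c³: (-9/32)·64/27 + (-1/144)·(-8) + 31/36·1 = 1/4 ✓
b·(c∘Ac): (-1/144)·4 + 31/36·11/62 = 1/8 ✓
b·Ac²: (-1/144)·(-8/3) + 31/36·7/93 = 1/12 ✓
b·A²c: 31/36·3/62 = 1/24 ✓; 4 stages ⇒ order 4.

4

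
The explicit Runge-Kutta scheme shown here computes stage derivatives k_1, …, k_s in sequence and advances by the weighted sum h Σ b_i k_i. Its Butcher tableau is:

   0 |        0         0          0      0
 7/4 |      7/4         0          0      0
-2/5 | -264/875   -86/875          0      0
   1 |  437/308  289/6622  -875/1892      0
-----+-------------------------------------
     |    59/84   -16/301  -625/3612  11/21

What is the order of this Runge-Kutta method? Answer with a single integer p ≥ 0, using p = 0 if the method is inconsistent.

b = (59/84, -16/301, -625/3612, 11/21)
c = (0, 7/4, -2/5, 1)
Ac = (0, 0, -43/250, 23/88)
Σ b_i: 59/84·1 + (-16/301)·1 + (-625/3612)·1 + 11/21·1 = 1 ✓
b·c: (-16/301)·7/4 + (-625/3612)·(-2/5) + 11/21·1 = 1/2 ✓
b·c²: (-16/301)·49/16 + (-625/3612)·4/25 + 11/21·1 = 1/3 ✓
b·Ac: (-625/3612)·(-43/250) + 11/21·23/88 = 1/6 ✓
b·c³: (-16/301)·343/64 + (-625/3612)·(-8/125) + 11/21·1 = 1/4 ✓
b·(c∘Ac): (-625/3612)·43/625 + 11/21·23/88 = 1/8 ✓
b·Ac²: (-625/3612)·(-301/1000) + 11/21·21/352 = 1/12 ✓
b·A²c: 11/21·7/88 = 1/24 ✓; 4 stages ⇒ order 4.

4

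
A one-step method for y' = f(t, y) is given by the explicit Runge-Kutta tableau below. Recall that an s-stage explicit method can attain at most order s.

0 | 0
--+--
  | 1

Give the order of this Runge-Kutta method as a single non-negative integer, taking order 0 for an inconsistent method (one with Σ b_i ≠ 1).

b = (1)
c = (0)
Σ b_i: 1·1 = 1 ✓; 1 stage ⇒ order 1.

1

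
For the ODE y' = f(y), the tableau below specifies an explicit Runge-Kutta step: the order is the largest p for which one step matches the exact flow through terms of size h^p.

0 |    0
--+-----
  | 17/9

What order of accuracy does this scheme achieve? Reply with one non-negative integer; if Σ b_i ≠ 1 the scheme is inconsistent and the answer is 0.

b = (17/9)
c = (0)
Σ b_i: 17/9·1 = 17/9 ≠ 1 ⇒ order 0.

0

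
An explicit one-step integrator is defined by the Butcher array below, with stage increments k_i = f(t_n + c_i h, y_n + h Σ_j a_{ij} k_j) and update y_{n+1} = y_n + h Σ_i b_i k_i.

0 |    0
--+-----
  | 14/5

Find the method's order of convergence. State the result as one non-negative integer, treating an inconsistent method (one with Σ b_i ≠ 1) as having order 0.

0

b = (14/5)
c = (0)
Σ b_i: 14/5·1 = 14/5 ≠ 1 ⇒ order 0.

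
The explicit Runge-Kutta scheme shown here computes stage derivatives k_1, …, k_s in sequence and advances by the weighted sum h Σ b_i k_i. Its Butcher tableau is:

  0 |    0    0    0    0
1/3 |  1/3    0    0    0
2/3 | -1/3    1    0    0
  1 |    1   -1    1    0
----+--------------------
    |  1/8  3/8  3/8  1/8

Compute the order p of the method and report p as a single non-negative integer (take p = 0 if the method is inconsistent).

4

b = (1/8, 3/8, 3/8, 1/8)
c = (0, 1/3, 2/3, 1)
Ac = (0, 0, 1/3, 1/3)
Σ b_i: 1/8·1 + 3/8·1 + 3/8·1 + 1/8·1 = 1 ✓
b·c: 3/8·1/3 + 3/8·2/3 + 1/8·1 = 1/2 ✓
b·c²: 3/8·1/9 + 3/8·4/9 + 1/8·1 = 1/3 ✓
b·Ac: 3/8·1/3 + 1/8·1/3 = 1/6 ✓
b·c³: 3/8·1/27 + 3/8·8/27 + 1/8·1 = 1/4 ✓
b·(c∘Ac): 3/8·2/9 + 1/8·1/3 = 1/8 ✓
b·Ac²: 3/8·1/9 + 1/8·1/3 = 1/12 ✓
b·A²c: 1/8·1/3 = 1/24 ✓; 4 stages ⇒ order 4.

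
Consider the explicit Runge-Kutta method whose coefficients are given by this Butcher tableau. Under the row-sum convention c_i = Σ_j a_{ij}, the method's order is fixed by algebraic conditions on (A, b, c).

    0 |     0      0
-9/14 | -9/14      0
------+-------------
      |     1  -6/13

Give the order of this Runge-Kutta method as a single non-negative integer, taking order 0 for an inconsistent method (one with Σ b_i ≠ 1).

b = (1, -6/13)
c = (0, -9/14)
Σ b_i: 1·1 + (-6/13)·1 = 7/13 ≠ 1 ⇒ order 0.

0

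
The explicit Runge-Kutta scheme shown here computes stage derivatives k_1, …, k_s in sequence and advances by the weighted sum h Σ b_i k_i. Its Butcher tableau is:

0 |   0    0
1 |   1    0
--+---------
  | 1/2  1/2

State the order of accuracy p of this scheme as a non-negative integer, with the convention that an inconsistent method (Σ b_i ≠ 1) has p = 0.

b = (1/2, 1/2)
c = (0, 1)
Σ b_i: 1/2·1 + 1/2·1 = 1 ✓
b·c: 1/2·1 = 1/2 ✓; 2 stages ⇒ order 2.

2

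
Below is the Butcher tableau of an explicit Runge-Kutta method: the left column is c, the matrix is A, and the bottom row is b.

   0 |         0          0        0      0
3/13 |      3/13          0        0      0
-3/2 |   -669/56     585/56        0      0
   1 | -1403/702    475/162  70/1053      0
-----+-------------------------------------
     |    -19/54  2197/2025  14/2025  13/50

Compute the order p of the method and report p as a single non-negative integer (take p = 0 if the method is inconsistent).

4

b = (-19/54, 2197/2025, 14/2025, 13/50)
c = (0, 3/13, -3/2, 1)
Ac = (0, 0, 135/56, 15/26)
Σ b_i: (-19/54)·1 + 2197/2025·1 + 14/2025·1 + 13/50·1 = 1 ✓
b·c: 2197/2025·3/13 + 14/2025·(-3/2) + 13/50·1 = 1/2 ✓
b·c²: 2197/2025·9/169 + 14/2025·9/4 + 13/50·1 = 1/3 ✓
b·Ac: 14/2025·135/56 + 13/50·15/26 = 1/6 ✓
b·c³: 2197/2025·27/2197 + 14/2025·(-27/8) + 13/50·1 = 1/4 ✓
b·(c∘Ac): 14/2025·(-405/112) + 13/50·15/26 = 1/8 ✓
b·Ac²: 14/2025·405/728 + 13/50·155/507 = 1/12 ✓
b·A²c: 13/50·25/156 = 1/24 ✓; 4 stages ⇒ order 4.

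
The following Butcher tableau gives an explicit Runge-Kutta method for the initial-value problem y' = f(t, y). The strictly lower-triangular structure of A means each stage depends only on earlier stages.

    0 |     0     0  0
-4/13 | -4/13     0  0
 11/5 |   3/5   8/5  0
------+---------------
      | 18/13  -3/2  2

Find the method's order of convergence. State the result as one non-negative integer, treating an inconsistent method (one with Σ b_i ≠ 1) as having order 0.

0

b = (18/13, -3/2, 2)
c = (0, -4/13, 11/5)
Ac = (0, 0, -32/65)
Σ b_i: 18/13·1 + (-3/2)·1 + 2·1 = 49/26 ≠ 1 ⇒ order 0.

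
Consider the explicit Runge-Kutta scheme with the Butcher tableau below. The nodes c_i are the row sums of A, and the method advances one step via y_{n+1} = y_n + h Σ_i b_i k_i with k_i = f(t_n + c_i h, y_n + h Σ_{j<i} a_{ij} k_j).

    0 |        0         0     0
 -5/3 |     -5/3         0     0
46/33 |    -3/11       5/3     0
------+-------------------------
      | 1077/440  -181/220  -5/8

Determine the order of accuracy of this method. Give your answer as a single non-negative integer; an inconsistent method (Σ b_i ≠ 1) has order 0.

2

b = (1077/440, -181/220, -5/8)
c = (0, -5/3, 46/33)
Ac = (0, 0, -25/9)
Σ b_i: 1077/440·1 + (-181/220)·1 + (-5/8)·1 = 1 ✓
b·c: (-181/220)·(-5/3) + (-5/8)·46/33 = 1/2 ✓
b·c²: (-181/220)·25/9 + (-5/8)·2116/1089 = -15245/4356 ≠ 1/3 ⇒ order 2.
b·Ac: (-5/8)·(-25/9) = 125/72 ≠ 1/6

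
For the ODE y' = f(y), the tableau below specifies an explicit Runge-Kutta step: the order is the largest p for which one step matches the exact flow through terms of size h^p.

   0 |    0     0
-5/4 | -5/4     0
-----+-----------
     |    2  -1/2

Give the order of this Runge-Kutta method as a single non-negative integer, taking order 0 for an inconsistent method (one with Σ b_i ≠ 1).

b = (2, -1/2)
c = (0, -5/4)
Σ b_i: 2·1 + (-1/2)·1 = 3/2 ≠ 1 ⇒ order 0.

0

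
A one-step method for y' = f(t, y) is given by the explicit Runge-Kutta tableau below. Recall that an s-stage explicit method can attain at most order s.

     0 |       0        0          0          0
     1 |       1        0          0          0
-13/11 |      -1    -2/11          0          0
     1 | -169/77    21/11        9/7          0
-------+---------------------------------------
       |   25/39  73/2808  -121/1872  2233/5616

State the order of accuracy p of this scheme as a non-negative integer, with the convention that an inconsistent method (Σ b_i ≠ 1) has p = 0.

3

b = (25/39, 73/2808, -121/1872, 2233/5616)
c = (0, 1, -13/11, 1)
Ac = (0, 0, -2/11, 30/77)
Σ b_i: 25/39·1 + 73/2808·1 + (-121/1872)·1 + 2233/5616·1 = 1 ✓
b·c: 73/2808·1 + (-121/1872)·(-13/11) + 2233/5616·1 = 1/2 ✓
b·c²: 73/2808·1 + (-121/1872)·169/121 + 2233/5616·1 = 1/3 ✓
b·Ac: (-121/1872)·(-2/11) + 2233/5616·30/77 = 1/6 ✓
b·c³: 73/2808·1 + (-121/1872)·(-2197/1331) + 2233/5616·1 = 35/66 ≠ 1/4 ⇒ order 3.
b·(c∘Ac): (-121/1872)·26/121 + 2233/5616·30/77 = 11/78 ≠ 1/8
b·Ac²: (-121/1872)·(-2/11) + 2233/5616·3138/847 = 49/33 ≠ 1/12
b·A²c: 2233/5616·(-18/77) = -29/312 ≠ 1/24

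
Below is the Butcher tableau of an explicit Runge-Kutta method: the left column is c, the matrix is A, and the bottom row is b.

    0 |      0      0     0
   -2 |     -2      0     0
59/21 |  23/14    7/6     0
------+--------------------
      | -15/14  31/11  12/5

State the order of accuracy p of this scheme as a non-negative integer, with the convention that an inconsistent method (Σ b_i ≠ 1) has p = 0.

b = (-15/14, 31/11, 12/5)
c = (0, -2, 59/21)
Ac = (0, 0, -7/3)
Σ b_i: (-15/14)·1 + 31/11·1 + 12/5·1 = 3193/770 ≠ 1 ⇒ order 0.

0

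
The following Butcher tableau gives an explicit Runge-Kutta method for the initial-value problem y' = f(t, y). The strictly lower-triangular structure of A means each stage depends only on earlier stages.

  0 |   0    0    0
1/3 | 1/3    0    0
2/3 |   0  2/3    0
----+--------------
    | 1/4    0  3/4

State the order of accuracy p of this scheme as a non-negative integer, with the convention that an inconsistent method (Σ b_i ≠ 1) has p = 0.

b = (1/4, 0, 3/4)
c = (0, 1/3, 2/3)
Ac = (0, 0, 2/9)
Σ b_i: 1/4·1 + 3/4·1 = 1 ✓
b·c: 3/4·2/3 = 1/2 ✓
b·c²: 3/4·4/9 = 1/3 ✓
b·Ac: 3/4·2/9 = 1/6 ✓; 3 stages ⇒ order 3.

3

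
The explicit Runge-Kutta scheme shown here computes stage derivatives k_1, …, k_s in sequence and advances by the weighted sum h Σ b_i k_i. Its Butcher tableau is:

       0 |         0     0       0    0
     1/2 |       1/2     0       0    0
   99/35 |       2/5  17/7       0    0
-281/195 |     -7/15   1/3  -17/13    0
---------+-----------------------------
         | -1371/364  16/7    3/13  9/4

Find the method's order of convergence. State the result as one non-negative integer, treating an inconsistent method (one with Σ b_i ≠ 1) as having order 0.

1

b = (-1371/364, 16/7, 3/13, 9/4)
c = (0, 1/2, 99/35, -281/195)
Ac = (0, 0, 17/14, -9643/2730)
Σ b_i: (-1371/364)·1 + 16/7·1 + 3/13·1 + 9/4·1 = 1 ✓
b·c: 16/7·1/2 + 3/13·99/35 + 9/4·(-281/195) = -2633/1820 ≠ 1/2 ⇒ order 1.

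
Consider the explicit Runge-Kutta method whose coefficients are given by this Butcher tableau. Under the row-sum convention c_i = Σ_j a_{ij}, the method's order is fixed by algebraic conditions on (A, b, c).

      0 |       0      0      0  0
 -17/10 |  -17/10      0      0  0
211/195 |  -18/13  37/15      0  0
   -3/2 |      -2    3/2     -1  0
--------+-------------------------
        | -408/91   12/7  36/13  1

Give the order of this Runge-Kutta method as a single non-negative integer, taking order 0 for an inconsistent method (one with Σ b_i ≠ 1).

b = (-408/91, 12/7, 36/13, 1)
c = (0, -17/10, 211/195, -3/2)
Ac = (0, 0, -629/150, -2833/780)
Σ b_i: (-408/91)·1 + 12/7·1 + 36/13·1 + 1·1 = 1 ✓
b·c: 12/7·(-17/10) + 36/13·211/195 + 1·(-3/2) = -16773/11830 ≠ 1/2 ⇒ order 1.

1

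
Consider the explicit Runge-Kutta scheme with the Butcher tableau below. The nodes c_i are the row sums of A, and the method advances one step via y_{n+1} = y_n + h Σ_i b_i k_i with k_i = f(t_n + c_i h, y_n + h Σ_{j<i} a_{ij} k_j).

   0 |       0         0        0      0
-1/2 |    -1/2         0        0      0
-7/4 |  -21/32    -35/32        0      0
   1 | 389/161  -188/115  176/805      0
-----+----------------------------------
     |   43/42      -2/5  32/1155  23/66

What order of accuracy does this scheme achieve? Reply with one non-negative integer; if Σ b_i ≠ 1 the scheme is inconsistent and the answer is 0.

4

b = (43/42, -2/5, 32/1155, 23/66)
c = (0, -1/2, -7/4, 1)
Ac = (0, 0, 35/64, 10/23)
Σ b_i: 43/42·1 + (-2/5)·1 + 32/1155·1 + 23/66·1 = 1 ✓
b·c: (-2/5)·(-1/2) + 32/1155·(-7/4) + 23/66·1 = 1/2 ✓
b·c²: (-2/5)·1/4 + 32/1155·49/16 + 23/66·1 = 1/3 ✓
b·Ac: 32/1155·35/64 + 23/66·10/23 = 1/6 ✓
b·c³: (-2/5)·(-1/8) + 32/1155·(-343/64) + 23/66·1 = 1/4 ✓
b·(c∘Ac): 32/1155·(-245/256) + 23/66·10/23 = 1/8 ✓
b·Ac²: 32/1155·(-35/128) + 23/66·6/23 = 1/12 ✓
b·A²c: 23/66·11/92 = 1/24 ✓; 4 stages ⇒ order 4.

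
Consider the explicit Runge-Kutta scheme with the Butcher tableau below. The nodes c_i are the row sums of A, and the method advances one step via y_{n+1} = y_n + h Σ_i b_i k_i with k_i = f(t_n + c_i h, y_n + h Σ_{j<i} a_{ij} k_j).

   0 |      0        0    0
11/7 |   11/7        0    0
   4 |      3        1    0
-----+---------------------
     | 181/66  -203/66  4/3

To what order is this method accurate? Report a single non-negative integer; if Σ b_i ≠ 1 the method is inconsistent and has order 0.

2

b = (181/66, -203/66, 4/3)
c = (0, 11/7, 4)
Ac = (0, 0, 11/7)
Σ b_i: 181/66·1 + (-203/66)·1 + 4/3·1 = 1 ✓
b·c: (-203/66)·11/7 + 4/3·4 = 1/2 ✓
b·c²: (-203/66)·121/49 + 4/3·16 = 577/42 ≠ 1/3 ⇒ order 2.
b·Ac: 4/3·11/7 = 44/21 ≠ 1/6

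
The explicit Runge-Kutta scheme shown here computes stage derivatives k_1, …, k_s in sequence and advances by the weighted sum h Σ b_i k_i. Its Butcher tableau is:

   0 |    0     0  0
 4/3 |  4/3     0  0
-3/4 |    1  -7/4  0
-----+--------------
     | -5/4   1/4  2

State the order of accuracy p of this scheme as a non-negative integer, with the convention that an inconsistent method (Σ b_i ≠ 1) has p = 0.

1

b = (-5/4, 1/4, 2)
c = (0, 4/3, -3/4)
Ac = (0, 0, -7/3)
Σ b_i: (-5/4)·1 + 1/4·1 + 2·1 = 1 ✓
b·c: 1/4·4/3 + 2·(-3/4) = -7/6 ≠ 1/2 ⇒ order 1.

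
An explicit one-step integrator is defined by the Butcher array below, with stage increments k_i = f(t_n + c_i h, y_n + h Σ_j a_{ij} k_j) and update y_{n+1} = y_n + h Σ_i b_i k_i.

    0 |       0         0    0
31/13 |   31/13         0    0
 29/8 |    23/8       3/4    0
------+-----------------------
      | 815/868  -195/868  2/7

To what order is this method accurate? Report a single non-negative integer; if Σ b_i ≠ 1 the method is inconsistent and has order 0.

b = (815/868, -195/868, 2/7)
c = (0, 31/13, 29/8)
Ac = (0, 0, 93/52)
Σ b_i: 815/868·1 + (-195/868)·1 + 2/7·1 = 1 ✓
b·c: (-195/868)·31/13 + 2/7·29/8 = 1/2 ✓
b·c²: (-195/868)·961/169 + 2/7·841/64 = 7213/2912 ≠ 1/3 ⇒ order 2.
b·Ac: 2/7·93/52 = 93/182 ≠ 1/6

2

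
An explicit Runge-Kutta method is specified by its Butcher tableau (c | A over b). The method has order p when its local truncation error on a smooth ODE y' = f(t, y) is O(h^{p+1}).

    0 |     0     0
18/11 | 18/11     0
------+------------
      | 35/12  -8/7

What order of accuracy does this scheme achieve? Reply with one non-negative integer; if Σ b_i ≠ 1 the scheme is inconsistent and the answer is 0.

b = (35/12, -8/7)
c = (0, 18/11)
Σ b_i: 35/12·1 + (-8/7)·1 = 149/84 ≠ 1 ⇒ order 0.

0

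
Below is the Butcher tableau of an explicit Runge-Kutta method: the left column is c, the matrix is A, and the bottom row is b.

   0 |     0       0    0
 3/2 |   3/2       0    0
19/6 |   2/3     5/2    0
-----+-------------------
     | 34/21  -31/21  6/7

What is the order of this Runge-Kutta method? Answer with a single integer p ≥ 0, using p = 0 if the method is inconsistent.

b = (34/21, -31/21, 6/7)
c = (0, 3/2, 19/6)
Ac = (0, 0, 15/4)
Σ b_i: 34/21·1 + (-31/21)·1 + 6/7·1 = 1 ✓
b·c: (-31/21)·3/2 + 6/7·19/6 = 1/2 ✓
b·c²: (-31/21)·9/4 + 6/7·361/36 = 443/84 ≠ 1/3 ⇒ order 2.
b·Ac: 6/7·15/4 = 45/14 ≠ 1/6

2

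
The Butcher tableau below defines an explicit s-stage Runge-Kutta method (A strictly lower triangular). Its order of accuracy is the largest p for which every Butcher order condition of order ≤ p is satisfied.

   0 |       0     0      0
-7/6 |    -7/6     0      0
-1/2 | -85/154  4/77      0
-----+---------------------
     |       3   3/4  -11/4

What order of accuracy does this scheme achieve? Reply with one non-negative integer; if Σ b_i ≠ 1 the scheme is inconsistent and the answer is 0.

3

b = (3, 3/4, -11/4)
c = (0, -7/6, -1/2)
Ac = (0, 0, -2/33)
Σ b_i: 3·1 + 3/4·1 + (-11/4)·1 = 1 ✓
b·c: 3/4·(-7/6) + (-11/4)·(-1/2) = 1/2 ✓
b·c²: 3/4·49/36 + (-11/4)·1/4 = 1/3 ✓
b·Ac: (-11/4)·(-2/33) = 1/6 ✓; 3 stages ⇒ order 3.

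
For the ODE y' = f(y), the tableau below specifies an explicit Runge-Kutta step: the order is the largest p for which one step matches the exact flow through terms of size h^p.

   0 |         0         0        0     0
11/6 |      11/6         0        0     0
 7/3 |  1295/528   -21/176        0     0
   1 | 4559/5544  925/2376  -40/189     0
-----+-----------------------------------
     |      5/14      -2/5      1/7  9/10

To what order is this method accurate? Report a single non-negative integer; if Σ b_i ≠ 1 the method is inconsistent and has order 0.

4

b = (5/14, -2/5, 1/7, 9/10)
c = (0, 11/6, 7/3, 1)
Ac = (0, 0, -7/32, 95/432)
Σ b_i: 5/14·1 + (-2/5)·1 + 1/7·1 + 9/10·1 = 1 ✓
b·c: (-2/5)·11/6 + 1/7·7/3 + 9/10·1 = 1/2 ✓
b·c²: (-2/5)·121/36 + 1/7·49/9 + 9/10·1 = 1/3 ✓
b·Ac: 1/7·(-7/32) + 9/10·95/432 = 1/6 ✓
b·c³: (-2/5)·1331/216 + 1/7·343/27 + 9/10·1 = 1/4 ✓
b·(c∘Ac): 1/7·(-49/96) + 9/10·95/432 = 1/8 ✓
b·Ac²: 1/7·(-77/192) + 9/10·5/32 = 1/12 ✓
b·A²c: 9/10·5/108 = 1/24 ✓; 4 stages ⇒ order 4.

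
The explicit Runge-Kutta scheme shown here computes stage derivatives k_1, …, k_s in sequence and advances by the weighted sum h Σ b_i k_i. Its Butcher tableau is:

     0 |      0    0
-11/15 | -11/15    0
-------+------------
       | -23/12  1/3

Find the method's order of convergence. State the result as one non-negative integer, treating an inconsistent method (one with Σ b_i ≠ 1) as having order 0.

0

b = (-23/12, 1/3)
c = (0, -11/15)
Σ b_i: (-23/12)·1 + 1/3·1 = -19/12 ≠ 1 ⇒ order 0.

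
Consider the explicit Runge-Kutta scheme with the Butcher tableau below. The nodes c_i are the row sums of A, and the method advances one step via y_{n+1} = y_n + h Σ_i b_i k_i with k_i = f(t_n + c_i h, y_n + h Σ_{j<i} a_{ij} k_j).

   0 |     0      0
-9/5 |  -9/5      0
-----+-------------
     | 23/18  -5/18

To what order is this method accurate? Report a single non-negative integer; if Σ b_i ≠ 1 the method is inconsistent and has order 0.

2

b = (23/18, -5/18)
c = (0, -9/5)
Σ b_i: 23/18·1 + (-5/18)·1 = 1 ✓
b·c: (-5/18)·(-9/5) = 1/2 ✓; 2 stages ⇒ order 2.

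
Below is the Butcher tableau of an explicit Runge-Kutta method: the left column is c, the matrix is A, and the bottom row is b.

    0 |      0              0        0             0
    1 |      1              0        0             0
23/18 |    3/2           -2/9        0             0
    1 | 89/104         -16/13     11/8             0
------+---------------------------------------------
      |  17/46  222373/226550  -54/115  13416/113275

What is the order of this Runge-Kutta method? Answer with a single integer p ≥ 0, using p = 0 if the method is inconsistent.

3

b = (17/46, 222373/226550, -54/115, 13416/113275)
c = (0, 1, 23/18, 1)
Ac = (0, 0, -2/9, 985/1872)
Σ b_i: 17/46·1 + 222373/226550·1 + (-54/115)·1 + 13416/113275·1 = 1 ✓
b·c: 222373/226550·1 + (-54/115)·23/18 + 13416/113275·1 = 1/2 ✓
b·c²: 222373/226550·1 + (-54/115)·529/324 + 13416/113275·1 = 1/3 ✓
b·Ac: (-54/115)·(-2/9) + 13416/113275·985/1872 = 1/6 ✓
b·c³: 222373/226550·1 + (-54/115)·12167/5832 + 13416/113275·1 = 13/108 ≠ 1/4 ⇒ order 3.
b·(c∘Ac): (-54/115)·(-23/81) + 13416/113275·985/1872 = 9/46 ≠ 1/8
b·Ac²: (-54/115)·(-2/9) + 13416/113275·34175/33696 = 23879/106380 ≠ 1/12
b·A²c: 13416/113275·(-11/36) = -12298/339825 ≠ 1/24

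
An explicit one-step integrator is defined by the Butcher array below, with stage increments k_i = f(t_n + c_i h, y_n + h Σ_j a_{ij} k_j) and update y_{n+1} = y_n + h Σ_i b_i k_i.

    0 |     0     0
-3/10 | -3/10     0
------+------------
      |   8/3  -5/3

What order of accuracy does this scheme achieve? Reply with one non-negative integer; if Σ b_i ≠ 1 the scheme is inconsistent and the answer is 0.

2

b = (8/3, -5/3)
c = (0, -3/10)
Σ b_i: 8/3·1 + (-5/3)·1 = 1 ✓
b·c: (-5/3)·(-3/10) = 1/2 ✓; 2 stages ⇒ order 2.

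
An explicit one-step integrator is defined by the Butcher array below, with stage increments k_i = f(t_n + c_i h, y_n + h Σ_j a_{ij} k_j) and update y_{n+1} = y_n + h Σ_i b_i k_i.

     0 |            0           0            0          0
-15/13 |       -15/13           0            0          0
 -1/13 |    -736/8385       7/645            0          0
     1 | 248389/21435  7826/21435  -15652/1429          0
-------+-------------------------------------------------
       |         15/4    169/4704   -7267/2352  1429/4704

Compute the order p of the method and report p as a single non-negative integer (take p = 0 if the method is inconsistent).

4

b = (15/4, 169/4704, -7267/2352, 1429/4704)
c = (0, -15/13, -1/13, 1)
Ac = (0, 0, -7/559, 602/1429)
Σ b_i: 15/4·1 + 169/4704·1 + (-7267/2352)·1 + 1429/4704·1 = 1 ✓
b·c: 169/4704·(-15/13) + (-7267/2352)·(-1/13) + 1429/4704·1 = 1/2 ✓
b·c²: 169/4704·225/169 + (-7267/2352)·1/169 + 1429/4704·1 = 1/3 ✓
b·Ac: (-7267/2352)·(-7/559) + 1429/4704·602/1429 = 1/6 ✓
b·c³: 169/4704·(-3375/2197) + (-7267/2352)·(-1/2197) + 1429/4704·1 = 1/4 ✓
b·(c∘Ac): (-7267/2352)·7/7267 + 1429/4704·602/1429 = 1/8 ✓
b·Ac²: (-7267/2352)·105/7267 + 1429/4704·602/1429 = 1/12 ✓
b·A²c: 1429/4704·196/1429 = 1/24 ✓; 4 stages ⇒ order 4.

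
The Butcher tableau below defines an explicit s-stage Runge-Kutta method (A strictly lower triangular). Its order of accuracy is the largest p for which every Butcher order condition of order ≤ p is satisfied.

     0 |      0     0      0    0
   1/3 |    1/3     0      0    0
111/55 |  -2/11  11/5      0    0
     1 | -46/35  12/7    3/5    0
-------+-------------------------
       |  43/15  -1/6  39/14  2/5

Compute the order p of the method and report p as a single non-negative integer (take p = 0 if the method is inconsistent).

0

b = (43/15, -1/6, 39/14, 2/5)
c = (0, 1/3, 111/55, 1)
Ac = (0, 0, 11/15, 3431/1925)
Σ b_i: 43/15·1 + (-1/6)·1 + 39/14·1 + 2/5·1 = 206/35 ≠ 1 ⇒ order 0.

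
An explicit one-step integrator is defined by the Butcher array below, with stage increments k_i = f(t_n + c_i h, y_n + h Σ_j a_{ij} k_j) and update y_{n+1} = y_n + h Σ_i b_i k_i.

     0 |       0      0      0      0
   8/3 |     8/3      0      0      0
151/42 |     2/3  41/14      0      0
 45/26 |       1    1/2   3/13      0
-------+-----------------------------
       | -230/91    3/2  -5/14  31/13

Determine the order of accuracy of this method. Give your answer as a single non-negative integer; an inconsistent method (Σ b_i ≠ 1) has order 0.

b = (-230/91, 3/2, -5/14, 31/13)
c = (0, 8/3, 151/42, 45/26)
Ac = (0, 0, 164/21, 1181/546)
Σ b_i: (-230/91)·1 + 3/2·1 + (-5/14)·1 + 31/13·1 = 1 ✓
b·c: 3/2·8/3 + (-5/14)·151/42 + 31/13·45/26 = 680023/99372 ≠ 1/2 ⇒ order 1.

1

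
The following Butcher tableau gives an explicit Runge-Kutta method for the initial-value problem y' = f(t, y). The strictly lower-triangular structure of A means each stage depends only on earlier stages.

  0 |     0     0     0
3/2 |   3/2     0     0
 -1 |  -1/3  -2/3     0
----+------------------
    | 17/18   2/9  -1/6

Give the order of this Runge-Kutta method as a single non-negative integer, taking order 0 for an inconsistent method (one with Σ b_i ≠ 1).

3

b = (17/18, 2/9, -1/6)
c = (0, 3/2, -1)
Ac = (0, 0, -1)
Σ b_i: 17/18·1 + 2/9·1 + (-1/6)·1 = 1 ✓
b·c: 2/9·3/2 + (-1/6)·(-1) = 1/2 ✓
b·c²: 2/9·9/4 + (-1/6)·1 = 1/3 ✓
b·Ac: (-1/6)·(-1) = 1/6 ✓; 3 stages ⇒ order 3.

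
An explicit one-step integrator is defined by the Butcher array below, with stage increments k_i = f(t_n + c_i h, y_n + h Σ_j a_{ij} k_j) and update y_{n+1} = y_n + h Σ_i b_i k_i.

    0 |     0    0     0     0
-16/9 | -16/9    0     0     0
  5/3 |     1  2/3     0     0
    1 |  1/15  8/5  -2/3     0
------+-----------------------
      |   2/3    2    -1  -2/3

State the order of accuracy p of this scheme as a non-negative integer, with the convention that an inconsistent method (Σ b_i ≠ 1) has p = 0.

1

b = (2/3, 2, -1, -2/3)
c = (0, -16/9, 5/3, 1)
Ac = (0, 0, -32/27, -178/45)
Σ b_i: 2/3·1 + 2·1 + (-1)·1 + (-2/3)·1 = 1 ✓
b·c: 2·(-16/9) + (-1)·5/3 + (-2/3)·1 = -53/9 ≠ 1/2 ⇒ order 1.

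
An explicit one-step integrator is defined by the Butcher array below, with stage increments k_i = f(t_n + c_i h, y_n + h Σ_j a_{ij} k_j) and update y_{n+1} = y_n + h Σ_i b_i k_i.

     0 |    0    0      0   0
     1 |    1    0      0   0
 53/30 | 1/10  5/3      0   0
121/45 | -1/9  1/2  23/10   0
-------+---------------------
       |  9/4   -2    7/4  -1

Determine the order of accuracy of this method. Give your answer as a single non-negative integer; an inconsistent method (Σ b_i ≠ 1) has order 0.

b = (9/4, -2, 7/4, -1)
c = (0, 1, 53/30, 121/45)
Ac = (0, 0, 5/3, 1369/300)
Σ b_i: 9/4·1 + (-2)·1 + 7/4·1 + (-1)·1 = 1 ✓
b·c: (-2)·1 + 7/4·53/30 + (-1)·121/45 = -115/72 ≠ 1/2 ⇒ order 1.

1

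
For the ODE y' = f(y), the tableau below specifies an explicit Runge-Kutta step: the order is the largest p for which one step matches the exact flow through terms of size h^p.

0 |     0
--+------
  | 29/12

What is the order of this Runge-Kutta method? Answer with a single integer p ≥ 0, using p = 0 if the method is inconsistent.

b = (29/12)
c = (0)
Σ b_i: 29/12·1 = 29/12 ≠ 1 ⇒ order 0.

0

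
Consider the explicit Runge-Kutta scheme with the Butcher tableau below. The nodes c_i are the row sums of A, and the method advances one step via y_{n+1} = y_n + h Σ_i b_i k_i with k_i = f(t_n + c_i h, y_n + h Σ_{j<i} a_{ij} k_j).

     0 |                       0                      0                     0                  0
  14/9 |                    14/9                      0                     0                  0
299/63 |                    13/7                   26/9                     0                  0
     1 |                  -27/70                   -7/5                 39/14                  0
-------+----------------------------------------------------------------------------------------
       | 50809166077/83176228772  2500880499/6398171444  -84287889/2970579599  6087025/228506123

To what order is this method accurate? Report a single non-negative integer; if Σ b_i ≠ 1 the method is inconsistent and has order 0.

3

b = (50809166077/83176228772, 2500880499/6398171444, -84287889/2970579599, 6087025/228506123)
c = (0, 14/9, 299/63, 1)
Ac = (0, 0, 364/81, 48701/4410)
Σ b_i: 50809166077/83176228772·1 + 2500880499/6398171444·1 + (-84287889/2970579599)·1 + 6087025/228506123·1 = 1 ✓
b·c: 2500880499/6398171444·14/9 + (-84287889/2970579599)·299/63 + 6087025/228506123·1 = 1/2 ✓
b·c²: 2500880499/6398171444·196/81 + (-84287889/2970579599)·89401/3969 + 6087025/228506123·1 = 1/3 ✓
b·Ac: (-84287889/2970579599)·364/81 + 6087025/228506123·48701/4410 = 1/6 ✓
b·c³: 2500880499/6398171444·2744/729 + (-84287889/2970579599)·26730899/250047 + 6087025/228506123·1 = -66309944482/43187657247 ≠ 1/4 ⇒ order 3.
b·(c∘Ac): (-84287889/2970579599)·15548/729 + 6087025/228506123·48701/4410 = -11512060727/37017991926 ≠ 1/8
b·Ac²: (-84287889/2970579599)·5096/729 + 6087025/228506123·16492003/277830 = 119448977629/86375314494 ≠ 1/12
b·A²c: 6087025/228506123·338/27 = 2057414450/6169665321 ≠ 1/24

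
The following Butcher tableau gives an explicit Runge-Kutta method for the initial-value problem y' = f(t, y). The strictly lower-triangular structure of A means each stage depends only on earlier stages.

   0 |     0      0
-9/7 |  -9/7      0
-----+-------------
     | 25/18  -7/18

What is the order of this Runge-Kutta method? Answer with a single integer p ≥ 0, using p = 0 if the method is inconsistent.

2

b = (25/18, -7/18)
c = (0, -9/7)
Σ b_i: 25/18·1 + (-7/18)·1 = 1 ✓
b·c: (-7/18)·(-9/7) = 1/2 ✓; 2 stages ⇒ order 2.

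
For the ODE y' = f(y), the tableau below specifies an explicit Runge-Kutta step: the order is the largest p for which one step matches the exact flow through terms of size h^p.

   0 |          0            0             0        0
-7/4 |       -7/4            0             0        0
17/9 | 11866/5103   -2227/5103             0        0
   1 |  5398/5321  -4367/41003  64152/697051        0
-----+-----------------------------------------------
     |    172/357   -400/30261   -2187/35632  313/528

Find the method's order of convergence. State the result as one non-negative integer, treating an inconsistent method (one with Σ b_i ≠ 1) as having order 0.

4

b = (172/357, -400/30261, -2187/35632, 313/528)
c = (0, -7/4, 17/9, 1)
Ac = (0, 0, 2227/2916, 451/1252)
Σ b_i: 172/357·1 + (-400/30261)·1 + (-2187/35632)·1 + 313/528·1 = 1 ✓
b·c: (-400/30261)·(-7/4) + (-2187/35632)·17/9 + 313/528·1 = 1/2 ✓
b·c²: (-400/30261)·49/16 + (-2187/35632)·289/81 + 313/528·1 = 1/3 ✓
b·Ac: (-2187/35632)·2227/2916 + 313/528·451/1252 = 1/6 ✓
b·c³: (-400/30261)·(-343/64) + (-2187/35632)·4913/729 + 313/528·1 = 1/4 ✓
b·(c∘Ac): (-2187/35632)·37859/26244 + 313/528·451/1252 = 1/8 ✓
b·Ac²: (-2187/35632)·(-15589/11664) + 313/528·11/5008 = 1/12 ✓
b·A²c: 313/528·22/313 = 1/24 ✓; 4 stages ⇒ order 4.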